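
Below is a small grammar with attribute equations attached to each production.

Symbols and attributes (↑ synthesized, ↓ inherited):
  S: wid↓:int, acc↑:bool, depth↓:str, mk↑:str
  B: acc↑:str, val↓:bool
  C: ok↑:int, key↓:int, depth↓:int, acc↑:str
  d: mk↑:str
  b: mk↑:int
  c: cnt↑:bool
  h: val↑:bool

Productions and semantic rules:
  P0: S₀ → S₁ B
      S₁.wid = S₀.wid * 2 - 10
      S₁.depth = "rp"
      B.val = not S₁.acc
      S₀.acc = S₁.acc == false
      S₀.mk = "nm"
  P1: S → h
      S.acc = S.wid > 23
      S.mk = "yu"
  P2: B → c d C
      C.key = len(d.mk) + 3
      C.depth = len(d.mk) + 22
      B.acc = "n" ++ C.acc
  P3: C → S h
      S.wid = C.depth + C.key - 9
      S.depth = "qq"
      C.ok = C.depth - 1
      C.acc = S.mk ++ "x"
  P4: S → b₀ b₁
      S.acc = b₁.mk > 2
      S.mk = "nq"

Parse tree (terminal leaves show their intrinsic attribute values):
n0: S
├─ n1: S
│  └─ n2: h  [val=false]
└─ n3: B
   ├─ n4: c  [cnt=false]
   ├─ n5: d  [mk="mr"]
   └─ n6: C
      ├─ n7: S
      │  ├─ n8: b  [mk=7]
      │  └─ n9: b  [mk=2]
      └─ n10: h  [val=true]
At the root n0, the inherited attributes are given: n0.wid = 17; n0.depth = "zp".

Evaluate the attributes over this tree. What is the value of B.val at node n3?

false

1. n0.wid = 17  [given at root]
2. n0.depth = "zp"  [given at root]
3. n1.wid = 24  [S₀.wid * 2 - 10]
4. n1.depth = "rp"  ["rp"]
5. n2.val = false  [terminal]
6. n1.acc = true  [S.wid > 23]
7. n1.mk = "yu"  ["yu"]
8. n3.val = false  [not S₁.acc]
9. n4.cnt = false  [terminal]
10. n5.mk = "mr"  [terminal]
11. n6.key = 5  [len(d.mk) + 3]
12. n6.depth = 24  [len(d.mk) + 22]
13. n7.wid = 20  [C.depth + C.key - 9]
14. n7.depth = "qq"  ["qq"]
15. n8.mk = 7  [terminal]
16. n9.mk = 2  [terminal]
17. n7.acc = false  [b₁.mk > 2]
18. n7.mk = "nq"  ["nq"]
19. n10.val = true  [terminal]
20. n6.ok = 23  [C.depth - 1]
21. n6.acc = "nqx"  [S.mk ++ "x"]
22. n3.acc = "nnqx"  ["n" ++ C.acc]
23. n0.acc = false  [S₁.acc == false]
24. n0.mk = "nm"  ["nm"]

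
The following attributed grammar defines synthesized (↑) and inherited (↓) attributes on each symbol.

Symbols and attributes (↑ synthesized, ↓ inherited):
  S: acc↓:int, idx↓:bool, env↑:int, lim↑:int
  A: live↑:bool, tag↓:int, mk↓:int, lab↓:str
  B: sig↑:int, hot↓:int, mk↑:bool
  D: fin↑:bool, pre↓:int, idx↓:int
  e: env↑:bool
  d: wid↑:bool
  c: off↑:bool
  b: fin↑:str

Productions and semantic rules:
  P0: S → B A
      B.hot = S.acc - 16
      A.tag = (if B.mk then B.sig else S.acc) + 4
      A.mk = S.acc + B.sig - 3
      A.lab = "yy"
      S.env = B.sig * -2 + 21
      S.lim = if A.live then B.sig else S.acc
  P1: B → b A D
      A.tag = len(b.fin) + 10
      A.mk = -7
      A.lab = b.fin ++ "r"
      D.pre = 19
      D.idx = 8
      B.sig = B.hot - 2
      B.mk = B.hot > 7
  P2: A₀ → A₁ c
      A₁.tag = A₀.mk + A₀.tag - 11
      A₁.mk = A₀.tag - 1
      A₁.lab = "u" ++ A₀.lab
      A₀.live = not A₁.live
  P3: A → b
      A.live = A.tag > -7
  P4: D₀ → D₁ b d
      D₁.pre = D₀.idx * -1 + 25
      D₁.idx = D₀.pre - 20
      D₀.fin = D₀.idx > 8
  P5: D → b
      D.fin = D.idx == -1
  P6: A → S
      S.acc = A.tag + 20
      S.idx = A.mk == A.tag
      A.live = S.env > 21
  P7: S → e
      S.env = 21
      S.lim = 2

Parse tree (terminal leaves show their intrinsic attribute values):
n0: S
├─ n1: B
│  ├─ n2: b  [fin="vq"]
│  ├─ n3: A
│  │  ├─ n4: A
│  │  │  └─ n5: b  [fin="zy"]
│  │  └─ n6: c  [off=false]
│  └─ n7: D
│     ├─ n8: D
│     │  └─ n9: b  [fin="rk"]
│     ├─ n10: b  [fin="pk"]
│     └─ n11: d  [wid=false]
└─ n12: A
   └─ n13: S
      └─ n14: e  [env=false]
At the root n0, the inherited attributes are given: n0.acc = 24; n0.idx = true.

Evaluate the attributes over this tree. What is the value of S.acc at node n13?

1. n0.acc = 24  [given at root]
2. n0.idx = true  [given at root]
3. n1.hot = 8  [S.acc - 16]
4. n2.fin = "vq"  [terminal]
5. n3.tag = 12  [len(b.fin) + 10]
6. n3.mk = -7  [-7]
7. n3.lab = "vqr"  [b.fin ++ "r"]
8. n4.tag = -6  [A₀.mk + A₀.tag - 11]
9. n4.mk = 11  [A₀.tag - 1]
10. n4.lab = "uvqr"  ["u" ++ A₀.lab]
11. n5.fin = "zy"  [terminal]
12. n4.live = true  [A.tag > -7]
13. n6.off = false  [terminal]
14. n3.live = false  [not A₁.live]
15. n7.pre = 19  [19]
16. n7.idx = 8  [8]
17. n8.pre = 17  [D₀.idx * -1 + 25]
18. n8.idx = -1  [D₀.pre - 20]
19. n9.fin = "rk"  [terminal]
20. n8.fin = true  [D.idx == -1]
21. n10.fin = "pk"  [terminal]
22. n11.wid = false  [terminal]
23. n7.fin = false  [D₀.idx > 8]
24. n1.sig = 6  [B.hot - 2]
25. n1.mk = true  [B.hot > 7]
26. n12.tag = 10  [(if B.mk then B.sig else S.acc) + 4]
27. n12.mk = 27  [S.acc + B.sig - 3]
28. n12.lab = "yy"  ["yy"]
29. n13.acc = 30  [A.tag + 20]
30. n13.idx = false  [A.mk == A.tag]
31. n14.env = false  [terminal]
32. n13.env = 21  [21]
33. n13.lim = 2  [2]
34. n12.live = false  [S.env > 21]
35. n0.env = 9  [B.sig * -2 + 21]
36. n0.lim = 24  [if A.live then B.sig else S.acc]

30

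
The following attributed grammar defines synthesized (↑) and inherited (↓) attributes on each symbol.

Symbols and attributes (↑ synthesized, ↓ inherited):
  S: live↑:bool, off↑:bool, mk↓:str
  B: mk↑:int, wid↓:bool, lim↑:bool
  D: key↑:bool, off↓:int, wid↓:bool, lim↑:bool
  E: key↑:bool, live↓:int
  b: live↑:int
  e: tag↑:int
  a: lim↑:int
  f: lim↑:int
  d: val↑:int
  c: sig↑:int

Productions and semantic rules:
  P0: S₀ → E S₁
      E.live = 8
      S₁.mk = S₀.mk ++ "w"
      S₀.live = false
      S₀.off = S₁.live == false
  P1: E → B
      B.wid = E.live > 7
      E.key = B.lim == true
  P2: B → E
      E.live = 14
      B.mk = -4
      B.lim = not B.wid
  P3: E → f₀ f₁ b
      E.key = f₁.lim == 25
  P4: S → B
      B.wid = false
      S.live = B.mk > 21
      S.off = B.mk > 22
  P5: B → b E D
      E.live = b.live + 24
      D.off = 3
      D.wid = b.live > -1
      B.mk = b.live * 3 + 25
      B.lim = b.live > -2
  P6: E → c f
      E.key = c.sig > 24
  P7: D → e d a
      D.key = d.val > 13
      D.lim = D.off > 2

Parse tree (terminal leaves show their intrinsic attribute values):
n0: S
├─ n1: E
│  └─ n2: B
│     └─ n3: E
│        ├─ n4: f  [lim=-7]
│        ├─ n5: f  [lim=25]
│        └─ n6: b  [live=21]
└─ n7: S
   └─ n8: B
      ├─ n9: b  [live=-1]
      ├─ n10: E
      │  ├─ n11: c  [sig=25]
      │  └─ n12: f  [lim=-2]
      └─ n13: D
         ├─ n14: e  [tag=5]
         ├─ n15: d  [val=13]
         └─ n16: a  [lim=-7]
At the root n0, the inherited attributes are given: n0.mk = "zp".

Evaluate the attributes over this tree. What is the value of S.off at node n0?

false

1. n0.mk = "zp"  [given at root]
2. n1.live = 8  [8]
3. n2.wid = true  [E.live > 7]
4. n3.live = 14  [14]
5. n4.lim = -7  [terminal]
6. n5.lim = 25  [terminal]
7. n6.live = 21  [terminal]
8. n3.key = true  [f₁.lim == 25]
9. n2.mk = -4  [-4]
10. n2.lim = false  [not B.wid]
11. n1.key = false  [B.lim == true]
12. n7.mk = "zpw"  [S₀.mk ++ "w"]
13. n8.wid = false  [false]
14. n9.live = -1  [terminal]
15. n10.live = 23  [b.live + 24]
16. n11.sig = 25  [terminal]
17. n12.lim = -2  [terminal]
18. n10.key = true  [c.sig > 24]
19. n13.off = 3  [3]
20. n13.wid = false  [b.live > -1]
21. n14.tag = 5  [terminal]
22. n15.val = 13  [terminal]
23. n16.lim = -7  [terminal]
24. n13.key = false  [d.val > 13]
25. n13.lim = true  [D.off > 2]
26. n8.mk = 22  [b.live * 3 + 25]
27. n8.lim = true  [b.live > -2]
28. n7.live = true  [B.mk > 21]
29. n7.off = false  [B.mk > 22]
30. n0.live = false  [false]
31. n0.off = false  [S₁.live == false]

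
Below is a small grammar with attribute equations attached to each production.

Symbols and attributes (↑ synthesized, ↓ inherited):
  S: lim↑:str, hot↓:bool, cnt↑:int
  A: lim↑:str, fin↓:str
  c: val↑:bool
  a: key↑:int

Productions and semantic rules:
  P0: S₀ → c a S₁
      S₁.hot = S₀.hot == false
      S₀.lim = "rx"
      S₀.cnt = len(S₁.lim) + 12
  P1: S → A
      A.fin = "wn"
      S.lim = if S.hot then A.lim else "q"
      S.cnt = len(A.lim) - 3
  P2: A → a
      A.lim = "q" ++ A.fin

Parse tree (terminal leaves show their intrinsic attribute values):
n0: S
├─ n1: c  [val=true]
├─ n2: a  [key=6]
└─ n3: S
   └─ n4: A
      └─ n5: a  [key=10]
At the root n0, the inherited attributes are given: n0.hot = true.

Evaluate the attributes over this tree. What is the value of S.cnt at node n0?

1. n0.hot = true  [given at root]
2. n1.val = true  [terminal]
3. n2.key = 6  [terminal]
4. n3.hot = false  [S₀.hot == false]
5. n4.fin = "wn"  ["wn"]
6. n5.key = 10  [terminal]
7. n4.lim = "qwn"  ["q" ++ A.fin]
8. n3.lim = "q"  [if S.hot then A.lim else "q"]
9. n3.cnt = 0  [len(A.lim) - 3]
10. n0.lim = "rx"  ["rx"]
11. n0.cnt = 13  [len(S₁.lim) + 12]

13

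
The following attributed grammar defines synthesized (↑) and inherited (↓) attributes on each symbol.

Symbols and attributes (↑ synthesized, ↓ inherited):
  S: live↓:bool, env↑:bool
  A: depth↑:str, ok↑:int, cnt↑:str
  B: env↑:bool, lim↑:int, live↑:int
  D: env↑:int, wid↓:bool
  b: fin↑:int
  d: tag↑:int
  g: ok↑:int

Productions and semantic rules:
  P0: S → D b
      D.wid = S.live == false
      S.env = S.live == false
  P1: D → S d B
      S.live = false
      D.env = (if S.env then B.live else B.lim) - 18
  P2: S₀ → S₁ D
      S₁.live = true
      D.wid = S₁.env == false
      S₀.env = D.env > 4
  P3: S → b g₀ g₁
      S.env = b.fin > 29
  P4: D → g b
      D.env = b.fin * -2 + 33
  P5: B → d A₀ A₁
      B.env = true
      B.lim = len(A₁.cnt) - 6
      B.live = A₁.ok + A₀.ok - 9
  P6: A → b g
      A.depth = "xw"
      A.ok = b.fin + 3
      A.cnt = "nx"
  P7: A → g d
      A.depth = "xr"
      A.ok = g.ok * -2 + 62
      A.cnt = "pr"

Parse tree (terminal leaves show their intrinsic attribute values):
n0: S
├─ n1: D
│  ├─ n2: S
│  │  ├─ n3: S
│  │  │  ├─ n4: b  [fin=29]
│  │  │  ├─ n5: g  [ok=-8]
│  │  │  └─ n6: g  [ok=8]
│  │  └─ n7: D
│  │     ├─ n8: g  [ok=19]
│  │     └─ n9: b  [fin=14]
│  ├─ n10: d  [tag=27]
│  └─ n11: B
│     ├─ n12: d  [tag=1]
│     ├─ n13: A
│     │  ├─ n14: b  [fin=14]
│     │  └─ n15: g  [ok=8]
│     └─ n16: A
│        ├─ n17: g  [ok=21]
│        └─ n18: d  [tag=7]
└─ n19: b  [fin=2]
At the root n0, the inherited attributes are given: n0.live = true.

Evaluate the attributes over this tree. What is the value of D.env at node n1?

1. n0.live = true  [given at root]
2. n1.wid = false  [S.live == false]
3. n2.live = false  [false]
4. n3.live = true  [true]
5. n4.fin = 29  [terminal]
6. n5.ok = -8  [terminal]
7. n6.ok = 8  [terminal]
8. n3.env = false  [b.fin > 29]
9. n7.wid = true  [S₁.env == false]
10. n8.ok = 19  [terminal]
11. n9.fin = 14  [terminal]
12. n7.env = 5  [b.fin * -2 + 33]
13. n2.env = true  [D.env > 4]
14. n10.tag = 27  [terminal]
15. n12.tag = 1  [terminal]
16. n14.fin = 14  [terminal]
17. n15.ok = 8  [terminal]
18. n13.depth = "xw"  ["xw"]
19. n13.ok = 17  [b.fin + 3]
20. n13.cnt = "nx"  ["nx"]
21. n17.ok = 21  [terminal]
22. n18.tag = 7  [terminal]
23. n16.depth = "xr"  ["xr"]
24. n16.ok = 20  [g.ok * -2 + 62]
25. n16.cnt = "pr"  ["pr"]
26. n11.env = true  [true]
27. n11.lim = -4  [len(A₁.cnt) - 6]
28. n11.live = 28  [A₁.ok + A₀.ok - 9]
29. n1.env = 10  [(if S.env then B.live else B.lim) - 18]
30. n19.fin = 2  [terminal]
31. n0.env = false  [S.live == false]

10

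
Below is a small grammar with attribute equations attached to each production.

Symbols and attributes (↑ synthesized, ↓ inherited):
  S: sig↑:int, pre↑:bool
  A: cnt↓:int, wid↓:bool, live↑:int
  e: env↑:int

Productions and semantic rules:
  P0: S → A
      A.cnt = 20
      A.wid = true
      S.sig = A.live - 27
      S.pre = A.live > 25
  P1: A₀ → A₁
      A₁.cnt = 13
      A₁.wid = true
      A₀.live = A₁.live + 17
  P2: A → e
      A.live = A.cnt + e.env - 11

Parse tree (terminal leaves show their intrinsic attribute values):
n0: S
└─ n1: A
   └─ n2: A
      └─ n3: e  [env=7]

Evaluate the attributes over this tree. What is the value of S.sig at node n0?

-1

1. n1.cnt = 20  [20]
2. n1.wid = true  [true]
3. n2.cnt = 13  [13]
4. n2.wid = true  [true]
5. n3.env = 7  [terminal]
6. n2.live = 9  [A.cnt + e.env - 11]
7. n1.live = 26  [A₁.live + 17]
8. n0.sig = -1  [A.live - 27]
9. n0.pre = true  [A.live > 25]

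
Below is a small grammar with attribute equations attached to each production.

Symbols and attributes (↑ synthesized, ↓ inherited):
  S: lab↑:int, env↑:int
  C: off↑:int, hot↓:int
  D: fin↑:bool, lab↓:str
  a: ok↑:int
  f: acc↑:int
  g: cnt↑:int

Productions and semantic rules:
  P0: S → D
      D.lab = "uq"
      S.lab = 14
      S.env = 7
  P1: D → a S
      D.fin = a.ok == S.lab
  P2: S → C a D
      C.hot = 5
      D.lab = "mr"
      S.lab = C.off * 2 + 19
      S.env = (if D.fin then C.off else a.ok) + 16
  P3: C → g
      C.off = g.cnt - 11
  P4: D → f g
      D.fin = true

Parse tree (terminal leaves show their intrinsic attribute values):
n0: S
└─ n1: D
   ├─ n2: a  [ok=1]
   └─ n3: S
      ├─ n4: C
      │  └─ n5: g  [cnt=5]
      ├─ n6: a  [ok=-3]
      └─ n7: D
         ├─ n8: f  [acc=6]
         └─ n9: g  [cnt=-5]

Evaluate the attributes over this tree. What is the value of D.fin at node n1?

false

1. n1.lab = "uq"  ["uq"]
2. n2.ok = 1  [terminal]
3. n4.hot = 5  [5]
4. n5.cnt = 5  [terminal]
5. n4.off = -6  [g.cnt - 11]
6. n6.ok = -3  [terminal]
7. n7.lab = "mr"  ["mr"]
8. n8.acc = 6  [terminal]
9. n9.cnt = -5  [terminal]
10. n7.fin = true  [true]
11. n3.lab = 7  [C.off * 2 + 19]
12. n3.env = 10  [(if D.fin then C.off else a.ok) + 16]
13. n1.fin = false  [a.ok == S.lab]
14. n0.lab = 14  [14]
15. n0.env = 7  [7]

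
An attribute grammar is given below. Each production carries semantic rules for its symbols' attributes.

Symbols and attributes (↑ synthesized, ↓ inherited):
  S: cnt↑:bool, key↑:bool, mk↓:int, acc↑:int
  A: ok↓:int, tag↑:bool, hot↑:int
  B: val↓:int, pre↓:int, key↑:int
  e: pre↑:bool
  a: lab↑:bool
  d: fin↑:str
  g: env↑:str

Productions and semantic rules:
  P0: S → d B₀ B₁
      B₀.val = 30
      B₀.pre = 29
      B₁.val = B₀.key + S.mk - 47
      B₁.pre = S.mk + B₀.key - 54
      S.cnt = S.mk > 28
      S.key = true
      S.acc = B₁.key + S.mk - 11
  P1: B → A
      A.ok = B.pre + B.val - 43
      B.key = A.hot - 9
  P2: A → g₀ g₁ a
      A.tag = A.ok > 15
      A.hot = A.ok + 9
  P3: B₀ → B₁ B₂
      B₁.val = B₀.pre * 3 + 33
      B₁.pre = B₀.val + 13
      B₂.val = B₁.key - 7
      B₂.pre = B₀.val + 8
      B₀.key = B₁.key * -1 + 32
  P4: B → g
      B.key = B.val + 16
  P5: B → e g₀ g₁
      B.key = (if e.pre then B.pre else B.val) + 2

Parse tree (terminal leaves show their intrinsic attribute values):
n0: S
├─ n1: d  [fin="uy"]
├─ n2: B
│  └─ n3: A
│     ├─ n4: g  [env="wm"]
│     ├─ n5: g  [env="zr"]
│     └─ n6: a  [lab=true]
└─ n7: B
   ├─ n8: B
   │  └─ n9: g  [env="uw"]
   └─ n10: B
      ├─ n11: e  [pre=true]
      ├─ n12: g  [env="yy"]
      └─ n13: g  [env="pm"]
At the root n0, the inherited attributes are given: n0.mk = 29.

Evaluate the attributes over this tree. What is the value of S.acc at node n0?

1. n0.mk = 29  [given at root]
2. n1.fin = "uy"  [terminal]
3. n2.val = 30  [30]
4. n2.pre = 29  [29]
5. n3.ok = 16  [B.pre + B.val - 43]
6. n4.env = "wm"  [terminal]
7. n5.env = "zr"  [terminal]
8. n6.lab = true  [terminal]
9. n3.tag = true  [A.ok > 15]
10. n3.hot = 25  [A.ok + 9]
11. n2.key = 16  [A.hot - 9]
12. n7.val = -2  [B₀.key + S.mk - 47]
13. n7.pre = -9  [S.mk + B₀.key - 54]
14. n8.val = 6  [B₀.pre * 3 + 33]
15. n8.pre = 11  [B₀.val + 13]
16. n9.env = "uw"  [terminal]
17. n8.key = 22  [B.val + 16]
18. n10.val = 15  [B₁.key - 7]
19. n10.pre = 6  [B₀.val + 8]
20. n11.pre = true  [terminal]
21. n12.env = "yy"  [terminal]
22. n13.env = "pm"  [terminal]
23. n10.key = 8  [(if e.pre then B.pre else B.val) + 2]
24. n7.key = 10  [B₁.key * -1 + 32]
25. n0.cnt = true  [S.mk > 28]
26. n0.key = true  [true]
27. n0.acc = 28  [B₁.key + S.mk - 11]

28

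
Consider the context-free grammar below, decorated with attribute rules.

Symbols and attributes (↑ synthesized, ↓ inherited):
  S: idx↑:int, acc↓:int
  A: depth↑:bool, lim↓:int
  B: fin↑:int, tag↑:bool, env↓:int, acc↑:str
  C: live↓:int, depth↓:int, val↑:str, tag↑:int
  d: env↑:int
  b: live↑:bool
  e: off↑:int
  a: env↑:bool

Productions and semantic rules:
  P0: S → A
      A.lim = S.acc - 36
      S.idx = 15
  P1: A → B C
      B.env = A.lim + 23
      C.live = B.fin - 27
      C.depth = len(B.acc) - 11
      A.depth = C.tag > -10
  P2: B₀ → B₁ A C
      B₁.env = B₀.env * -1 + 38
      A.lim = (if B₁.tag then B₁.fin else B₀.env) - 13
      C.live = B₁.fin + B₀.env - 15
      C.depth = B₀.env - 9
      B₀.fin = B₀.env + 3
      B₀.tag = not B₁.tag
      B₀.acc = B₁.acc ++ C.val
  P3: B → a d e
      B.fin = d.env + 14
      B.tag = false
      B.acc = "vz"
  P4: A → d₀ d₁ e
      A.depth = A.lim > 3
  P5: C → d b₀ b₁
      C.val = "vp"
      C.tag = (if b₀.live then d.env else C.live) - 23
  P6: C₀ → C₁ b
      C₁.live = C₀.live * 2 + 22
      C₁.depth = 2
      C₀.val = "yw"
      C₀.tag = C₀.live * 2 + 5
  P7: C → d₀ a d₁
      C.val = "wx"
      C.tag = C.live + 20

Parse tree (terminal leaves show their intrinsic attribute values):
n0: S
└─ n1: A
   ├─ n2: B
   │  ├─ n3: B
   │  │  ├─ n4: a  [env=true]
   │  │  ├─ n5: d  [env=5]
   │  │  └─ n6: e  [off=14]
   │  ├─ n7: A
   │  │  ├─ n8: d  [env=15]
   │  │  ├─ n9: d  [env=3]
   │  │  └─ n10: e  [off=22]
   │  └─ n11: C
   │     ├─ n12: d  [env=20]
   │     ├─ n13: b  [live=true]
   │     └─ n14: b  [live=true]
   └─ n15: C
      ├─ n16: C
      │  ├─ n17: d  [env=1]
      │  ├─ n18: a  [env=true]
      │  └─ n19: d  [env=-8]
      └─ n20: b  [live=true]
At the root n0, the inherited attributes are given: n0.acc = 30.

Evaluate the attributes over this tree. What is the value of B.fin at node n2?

20

1. n0.acc = 30  [given at root]
2. n1.lim = -6  [S.acc - 36]
3. n2.env = 17  [A.lim + 23]
4. n3.env = 21  [B₀.env * -1 + 38]
5. n4.env = true  [terminal]
6. n5.env = 5  [terminal]
7. n6.off = 14  [terminal]
8. n3.fin = 19  [d.env + 14]
9. n3.tag = false  [false]
10. n3.acc = "vz"  ["vz"]
11. n7.lim = 4  [(if B₁.tag then B₁.fin else B₀.env) - 13]
12. n8.env = 15  [terminal]
13. n9.env = 3  [terminal]
14. n10.off = 22  [terminal]
15. n7.depth = true  [A.lim > 3]
16. n11.live = 21  [B₁.fin + B₀.env - 15]
17. n11.depth = 8  [B₀.env - 9]
18. n12.env = 20  [terminal]
19. n13.live = true  [terminal]
20. n14.live = true  [terminal]
21. n11.val = "vp"  ["vp"]
22. n11.tag = -3  [(if b₀.live then d.env else C.live) - 23]
23. n2.fin = 20  [B₀.env + 3]
24. n2.tag = true  [not B₁.tag]
25. n2.acc = "vzvp"  [B₁.acc ++ C.val]
26. n15.live = -7  [B.fin - 27]
27. n15.depth = -7  [len(B.acc) - 11]
28. n16.live = 8  [C₀.live * 2 + 22]
29. n16.depth = 2  [2]
30. n17.env = 1  [terminal]
31. n18.env = true  [terminal]
32. n19.env = -8  [terminal]
33. n16.val = "wx"  ["wx"]
34. n16.tag = 28  [C.live + 20]
35. n20.live = true  [terminal]
36. n15.val = "yw"  ["yw"]
37. n15.tag = -9  [C₀.live * 2 + 5]
38. n1.depth = true  [C.tag > -10]
39. n0.idx = 15  [15]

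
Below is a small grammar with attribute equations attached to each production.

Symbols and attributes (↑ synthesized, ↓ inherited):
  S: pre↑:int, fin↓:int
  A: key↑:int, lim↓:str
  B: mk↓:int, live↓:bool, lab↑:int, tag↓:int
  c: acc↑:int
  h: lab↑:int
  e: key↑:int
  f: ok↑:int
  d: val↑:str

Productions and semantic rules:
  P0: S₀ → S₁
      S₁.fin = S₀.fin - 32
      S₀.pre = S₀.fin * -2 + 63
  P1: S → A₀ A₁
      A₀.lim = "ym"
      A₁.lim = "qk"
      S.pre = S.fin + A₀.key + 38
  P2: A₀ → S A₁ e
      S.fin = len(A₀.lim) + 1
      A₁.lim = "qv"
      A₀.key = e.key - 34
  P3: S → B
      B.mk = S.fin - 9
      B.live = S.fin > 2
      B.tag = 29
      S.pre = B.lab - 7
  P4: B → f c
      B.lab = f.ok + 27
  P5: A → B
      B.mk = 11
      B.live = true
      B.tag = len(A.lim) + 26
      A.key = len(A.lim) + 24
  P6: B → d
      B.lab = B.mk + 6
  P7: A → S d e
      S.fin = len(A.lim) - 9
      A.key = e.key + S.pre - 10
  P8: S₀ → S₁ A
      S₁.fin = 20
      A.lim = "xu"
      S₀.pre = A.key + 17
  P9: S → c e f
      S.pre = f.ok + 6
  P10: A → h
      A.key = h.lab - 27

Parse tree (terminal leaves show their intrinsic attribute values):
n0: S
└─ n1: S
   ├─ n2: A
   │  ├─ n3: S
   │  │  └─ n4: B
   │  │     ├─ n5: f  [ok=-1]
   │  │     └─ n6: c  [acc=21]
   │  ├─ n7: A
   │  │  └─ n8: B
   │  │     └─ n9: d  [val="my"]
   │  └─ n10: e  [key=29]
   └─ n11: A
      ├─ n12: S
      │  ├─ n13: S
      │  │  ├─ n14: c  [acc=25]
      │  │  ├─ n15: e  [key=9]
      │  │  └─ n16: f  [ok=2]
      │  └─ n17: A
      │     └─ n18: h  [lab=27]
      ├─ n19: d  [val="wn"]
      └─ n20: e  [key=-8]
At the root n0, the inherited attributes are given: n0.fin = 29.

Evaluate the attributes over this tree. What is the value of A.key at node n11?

1. n0.fin = 29  [given at root]
2. n1.fin = -3  [S₀.fin - 32]
3. n2.lim = "ym"  ["ym"]
4. n3.fin = 3  [len(A₀.lim) + 1]
5. n4.mk = -6  [S.fin - 9]
6. n4.live = true  [S.fin > 2]
7. n4.tag = 29  [29]
8. n5.ok = -1  [terminal]
9. n6.acc = 21  [terminal]
10. n4.lab = 26  [f.ok + 27]
11. n3.pre = 19  [B.lab - 7]
12. n7.lim = "qv"  ["qv"]
13. n8.mk = 11  [11]
14. n8.live = true  [true]
15. n8.tag = 28  [len(A.lim) + 26]
16. n9.val = "my"  [terminal]
17. n8.lab = 17  [B.mk + 6]
18. n7.key = 26  [len(A.lim) + 24]
19. n10.key = 29  [terminal]
20. n2.key = -5  [e.key - 34]
21. n11.lim = "qk"  ["qk"]
22. n12.fin = -7  [len(A.lim) - 9]
23. n13.fin = 20  [20]
24. n14.acc = 25  [terminal]
25. n15.key = 9  [terminal]
26. n16.ok = 2  [terminal]
27. n13.pre = 8  [f.ok + 6]
28. n17.lim = "xu"  ["xu"]
29. n18.lab = 27  [terminal]
30. n17.key = 0  [h.lab - 27]
31. n12.pre = 17  [A.key + 17]
32. n19.val = "wn"  [terminal]
33. n20.key = -8  [terminal]
34. n11.key = -1  [e.key + S.pre - 10]
35. n1.pre = 30  [S.fin + A₀.key + 38]
36. n0.pre = 5  [S₀.fin * -2 + 63]

-1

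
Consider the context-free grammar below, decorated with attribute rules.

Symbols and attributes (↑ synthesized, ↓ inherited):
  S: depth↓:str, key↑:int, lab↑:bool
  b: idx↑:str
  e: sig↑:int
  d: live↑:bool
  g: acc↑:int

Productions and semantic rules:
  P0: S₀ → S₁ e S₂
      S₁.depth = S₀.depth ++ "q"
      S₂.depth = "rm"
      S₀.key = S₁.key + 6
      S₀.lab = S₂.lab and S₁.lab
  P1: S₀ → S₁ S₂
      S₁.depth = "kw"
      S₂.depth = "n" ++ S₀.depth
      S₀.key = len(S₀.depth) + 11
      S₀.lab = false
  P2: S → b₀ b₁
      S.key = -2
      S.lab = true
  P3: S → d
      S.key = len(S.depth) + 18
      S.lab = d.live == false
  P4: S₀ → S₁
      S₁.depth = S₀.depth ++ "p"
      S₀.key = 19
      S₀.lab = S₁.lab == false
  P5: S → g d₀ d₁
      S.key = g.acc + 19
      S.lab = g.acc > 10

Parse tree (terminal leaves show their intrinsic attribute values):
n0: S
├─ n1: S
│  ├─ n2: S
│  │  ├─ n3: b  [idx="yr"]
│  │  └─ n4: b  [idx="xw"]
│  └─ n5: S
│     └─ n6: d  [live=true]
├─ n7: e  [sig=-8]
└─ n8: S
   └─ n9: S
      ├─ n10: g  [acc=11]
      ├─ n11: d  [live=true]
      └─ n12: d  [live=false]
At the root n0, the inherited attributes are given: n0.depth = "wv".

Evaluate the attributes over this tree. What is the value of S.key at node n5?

22

1. n0.depth = "wv"  [given at root]
2. n1.depth = "wvq"  [S₀.depth ++ "q"]
3. n2.depth = "kw"  ["kw"]
4. n3.idx = "yr"  [terminal]
5. n4.idx = "xw"  [terminal]
6. n2.key = -2  [-2]
7. n2.lab = true  [true]
8. n5.depth = "nwvq"  ["n" ++ S₀.depth]
9. n6.live = true  [terminal]
10. n5.key = 22  [len(S.depth) + 18]
11. n5.lab = false  [d.live == false]
12. n1.key = 14  [len(S₀.depth) + 11]
13. n1.lab = false  [false]
14. n7.sig = -8  [terminal]
15. n8.depth = "rm"  ["rm"]
16. n9.depth = "rmp"  [S₀.depth ++ "p"]
17. n10.acc = 11  [terminal]
18. n11.live = true  [terminal]
19. n12.live = false  [terminal]
20. n9.key = 30  [g.acc + 19]
21. n9.lab = true  [g.acc > 10]
22. n8.key = 19  [19]
23. n8.lab = false  [S₁.lab == false]
24. n0.key = 20  [S₁.key + 6]
25. n0.lab = false  [S₂.lab and S₁.lab]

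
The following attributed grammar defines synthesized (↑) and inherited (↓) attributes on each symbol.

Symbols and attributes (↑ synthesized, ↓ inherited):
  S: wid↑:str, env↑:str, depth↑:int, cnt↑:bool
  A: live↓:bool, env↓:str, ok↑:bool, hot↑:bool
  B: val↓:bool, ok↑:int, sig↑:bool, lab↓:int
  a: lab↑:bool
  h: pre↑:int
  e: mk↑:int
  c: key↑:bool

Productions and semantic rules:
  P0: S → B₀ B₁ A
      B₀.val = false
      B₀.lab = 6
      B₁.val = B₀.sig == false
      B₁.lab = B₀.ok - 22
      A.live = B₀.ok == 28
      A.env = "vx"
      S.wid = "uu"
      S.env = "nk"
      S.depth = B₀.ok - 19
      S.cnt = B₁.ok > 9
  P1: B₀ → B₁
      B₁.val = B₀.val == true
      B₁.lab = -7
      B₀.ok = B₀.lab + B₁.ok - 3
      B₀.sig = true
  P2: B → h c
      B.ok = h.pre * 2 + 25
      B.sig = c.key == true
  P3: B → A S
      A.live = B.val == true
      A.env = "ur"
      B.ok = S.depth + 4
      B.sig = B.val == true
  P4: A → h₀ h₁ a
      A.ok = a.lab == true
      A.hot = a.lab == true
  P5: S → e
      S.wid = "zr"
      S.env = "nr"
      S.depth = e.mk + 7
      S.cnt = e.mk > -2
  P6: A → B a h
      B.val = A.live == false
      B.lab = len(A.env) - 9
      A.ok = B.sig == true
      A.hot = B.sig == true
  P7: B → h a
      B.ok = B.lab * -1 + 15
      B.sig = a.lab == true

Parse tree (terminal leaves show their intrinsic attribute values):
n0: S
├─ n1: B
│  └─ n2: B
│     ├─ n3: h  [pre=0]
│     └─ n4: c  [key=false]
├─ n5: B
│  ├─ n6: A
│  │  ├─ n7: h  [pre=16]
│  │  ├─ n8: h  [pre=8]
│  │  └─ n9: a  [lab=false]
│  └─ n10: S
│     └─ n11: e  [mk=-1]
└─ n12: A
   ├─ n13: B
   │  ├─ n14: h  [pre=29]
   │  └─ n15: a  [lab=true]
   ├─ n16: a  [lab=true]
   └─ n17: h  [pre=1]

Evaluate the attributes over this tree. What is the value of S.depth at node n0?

9

1. n1.val = false  [false]
2. n1.lab = 6  [6]
3. n2.val = false  [B₀.val == true]
4. n2.lab = -7  [-7]
5. n3.pre = 0  [terminal]
6. n4.key = false  [terminal]
7. n2.ok = 25  [h.pre * 2 + 25]
8. n2.sig = false  [c.key == true]
9. n1.ok = 28  [B₀.lab + B₁.ok - 3]
10. n1.sig = true  [true]
11. n5.val = false  [B₀.sig == false]
12. n5.lab = 6  [B₀.ok - 22]
13. n6.live = false  [B.val == true]
14. n6.env = "ur"  ["ur"]
15. n7.pre = 16  [terminal]
16. n8.pre = 8  [terminal]
17. n9.lab = false  [terminal]
18. n6.ok = false  [a.lab == true]
19. n6.hot = false  [a.lab == true]
20. n11.mk = -1  [terminal]
21. n10.wid = "zr"  ["zr"]
22. n10.env = "nr"  ["nr"]
23. n10.depth = 6  [e.mk + 7]
24. n10.cnt = true  [e.mk > -2]
25. n5.ok = 10  [S.depth + 4]
26. n5.sig = false  [B.val == true]
27. n12.live = true  [B₀.ok == 28]
28. n12.env = "vx"  ["vx"]
29. n13.val = false  [A.live == false]
30. n13.lab = -7  [len(A.env) - 9]
31. n14.pre = 29  [terminal]
32. n15.lab = true  [terminal]
33. n13.ok = 22  [B.lab * -1 + 15]
34. n13.sig = true  [a.lab == true]
35. n16.lab = true  [terminal]
36. n17.pre = 1  [terminal]
37. n12.ok = true  [B.sig == true]
38. n12.hot = true  [B.sig == true]
39. n0.wid = "uu"  ["uu"]
40. n0.env = "nk"  ["nk"]
41. n0.depth = 9  [B₀.ok - 19]
42. n0.cnt = true  [B₁.ok > 9]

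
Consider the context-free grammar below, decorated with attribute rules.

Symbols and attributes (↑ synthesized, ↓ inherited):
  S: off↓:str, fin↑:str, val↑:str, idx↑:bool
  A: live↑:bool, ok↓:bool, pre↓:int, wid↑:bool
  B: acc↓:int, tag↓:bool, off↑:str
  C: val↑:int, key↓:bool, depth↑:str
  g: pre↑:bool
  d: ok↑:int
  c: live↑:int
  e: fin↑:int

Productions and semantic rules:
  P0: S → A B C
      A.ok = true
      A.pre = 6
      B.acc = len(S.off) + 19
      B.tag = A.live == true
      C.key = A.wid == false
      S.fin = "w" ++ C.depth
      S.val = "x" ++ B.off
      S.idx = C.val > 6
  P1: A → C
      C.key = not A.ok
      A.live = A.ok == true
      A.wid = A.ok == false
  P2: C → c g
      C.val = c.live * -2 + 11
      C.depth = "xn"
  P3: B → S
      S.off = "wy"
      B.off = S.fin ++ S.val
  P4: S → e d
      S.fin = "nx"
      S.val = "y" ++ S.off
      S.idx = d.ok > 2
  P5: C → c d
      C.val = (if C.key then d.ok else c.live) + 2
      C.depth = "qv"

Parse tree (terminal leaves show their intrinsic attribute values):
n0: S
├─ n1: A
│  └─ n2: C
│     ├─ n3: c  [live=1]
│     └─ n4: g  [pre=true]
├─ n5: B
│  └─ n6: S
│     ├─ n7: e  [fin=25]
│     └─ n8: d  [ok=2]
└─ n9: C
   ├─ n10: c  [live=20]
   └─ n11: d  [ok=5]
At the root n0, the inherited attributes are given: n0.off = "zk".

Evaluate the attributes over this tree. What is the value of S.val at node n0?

"xnxywy"

1. n0.off = "zk"  [given at root]
2. n1.ok = true  [true]
3. n1.pre = 6  [6]
4. n2.key = false  [not A.ok]
5. n3.live = 1  [terminal]
6. n4.pre = true  [terminal]
7. n2.val = 9  [c.live * -2 + 11]
8. n2.depth = "xn"  ["xn"]
9. n1.live = true  [A.ok == true]
10. n1.wid = false  [A.ok == false]
11. n5.acc = 21  [len(S.off) + 19]
12. n5.tag = true  [A.live == true]
13. n6.off = "wy"  ["wy"]
14. n7.fin = 25  [terminal]
15. n8.ok = 2  [terminal]
16. n6.fin = "nx"  ["nx"]
17. n6.val = "ywy"  ["y" ++ S.off]
18. n6.idx = false  [d.ok > 2]
19. n5.off = "nxywy"  [S.fin ++ S.val]
20. n9.key = true  [A.wid == false]
21. n10.live = 20  [terminal]
22. n11.ok = 5  [terminal]
23. n9.val = 7  [(if C.key then d.ok else c.live) + 2]
24. n9.depth = "qv"  ["qv"]
25. n0.fin = "wqv"  ["w" ++ C.depth]
26. n0.val = "xnxywy"  ["x" ++ B.off]
27. n0.idx = true  [C.val > 6]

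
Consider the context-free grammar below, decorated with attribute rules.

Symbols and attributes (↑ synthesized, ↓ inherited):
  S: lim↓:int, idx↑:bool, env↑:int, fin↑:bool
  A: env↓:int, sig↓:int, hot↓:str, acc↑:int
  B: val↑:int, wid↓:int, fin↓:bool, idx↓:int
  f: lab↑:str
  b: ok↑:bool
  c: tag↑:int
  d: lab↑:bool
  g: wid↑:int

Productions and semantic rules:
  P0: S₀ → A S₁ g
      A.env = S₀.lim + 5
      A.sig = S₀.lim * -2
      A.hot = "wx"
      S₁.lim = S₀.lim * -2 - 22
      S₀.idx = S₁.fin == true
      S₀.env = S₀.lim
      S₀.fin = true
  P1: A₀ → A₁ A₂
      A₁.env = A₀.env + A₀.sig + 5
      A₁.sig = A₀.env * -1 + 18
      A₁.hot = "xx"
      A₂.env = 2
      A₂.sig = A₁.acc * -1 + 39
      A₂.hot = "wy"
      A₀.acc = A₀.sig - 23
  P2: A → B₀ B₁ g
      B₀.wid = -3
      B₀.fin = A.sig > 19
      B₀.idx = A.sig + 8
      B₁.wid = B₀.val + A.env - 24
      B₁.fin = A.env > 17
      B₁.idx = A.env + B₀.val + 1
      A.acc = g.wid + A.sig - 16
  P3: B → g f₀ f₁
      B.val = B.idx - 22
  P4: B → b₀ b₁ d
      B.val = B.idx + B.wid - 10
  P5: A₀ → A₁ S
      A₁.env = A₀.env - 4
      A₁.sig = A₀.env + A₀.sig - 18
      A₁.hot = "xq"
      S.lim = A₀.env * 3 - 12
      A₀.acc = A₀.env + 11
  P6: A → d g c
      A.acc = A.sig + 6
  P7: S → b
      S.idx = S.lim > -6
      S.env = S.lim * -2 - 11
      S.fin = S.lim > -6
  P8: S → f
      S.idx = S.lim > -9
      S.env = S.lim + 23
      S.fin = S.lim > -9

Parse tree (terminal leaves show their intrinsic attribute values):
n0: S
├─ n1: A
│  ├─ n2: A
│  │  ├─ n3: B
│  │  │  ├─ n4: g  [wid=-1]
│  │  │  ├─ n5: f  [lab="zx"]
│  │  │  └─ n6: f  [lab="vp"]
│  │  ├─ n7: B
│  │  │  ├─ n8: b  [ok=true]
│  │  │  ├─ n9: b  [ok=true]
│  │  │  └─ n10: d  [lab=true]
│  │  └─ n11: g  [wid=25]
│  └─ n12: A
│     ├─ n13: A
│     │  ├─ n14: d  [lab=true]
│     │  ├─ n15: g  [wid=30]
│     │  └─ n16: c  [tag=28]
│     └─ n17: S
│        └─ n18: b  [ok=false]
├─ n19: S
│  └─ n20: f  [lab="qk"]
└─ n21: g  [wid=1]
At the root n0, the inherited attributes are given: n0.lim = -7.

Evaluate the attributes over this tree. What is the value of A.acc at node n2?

1. n0.lim = -7  [given at root]
2. n1.env = -2  [S₀.lim + 5]
3. n1.sig = 14  [S₀.lim * -2]
4. n1.hot = "wx"  ["wx"]
5. n2.env = 17  [A₀.env + A₀.sig + 5]
6. n2.sig = 20  [A₀.env * -1 + 18]
7. n2.hot = "xx"  ["xx"]
8. n3.wid = -3  [-3]
9. n3.fin = true  [A.sig > 19]
10. n3.idx = 28  [A.sig + 8]
11. n4.wid = -1  [terminal]
12. n5.lab = "zx"  [terminal]
13. n6.lab = "vp"  [terminal]
14. n3.val = 6  [B.idx - 22]
15. n7.wid = -1  [B₀.val + A.env - 24]
16. n7.fin = false  [A.env > 17]
17. n7.idx = 24  [A.env + B₀.val + 1]
18. n8.ok = true  [terminal]
19. n9.ok = true  [terminal]
20. n10.lab = true  [terminal]
21. n7.val = 13  [B.idx + B.wid - 10]
22. n11.wid = 25  [terminal]
23. n2.acc = 29  [g.wid + A.sig - 16]
24. n12.env = 2  [2]
25. n12.sig = 10  [A₁.acc * -1 + 39]
26. n12.hot = "wy"  ["wy"]
27. n13.env = -2  [A₀.env - 4]
28. n13.sig = -6  [A₀.env + A₀.sig - 18]
29. n13.hot = "xq"  ["xq"]
30. n14.lab = true  [terminal]
31. n15.wid = 30  [terminal]
32. n16.tag = 28  [terminal]
33. n13.acc = 0  [A.sig + 6]
34. n17.lim = -6  [A₀.env * 3 - 12]
35. n18.ok = false  [terminal]
36. n17.idx = false  [S.lim > -6]
37. n17.env = 1  [S.lim * -2 - 11]
38. n17.fin = false  [S.lim > -6]
39. n12.acc = 13  [A₀.env + 11]
40. n1.acc = -9  [A₀.sig - 23]
41. n19.lim = -8  [S₀.lim * -2 - 22]
42. n20.lab = "qk"  [terminal]
43. n19.idx = true  [S.lim > -9]
44. n19.env = 15  [S.lim + 23]
45. n19.fin = true  [S.lim > -9]
46. n21.wid = 1  [terminal]
47. n0.idx = true  [S₁.fin == true]
48. n0.env = -7  [S₀.lim]
49. n0.fin = true  [true]

29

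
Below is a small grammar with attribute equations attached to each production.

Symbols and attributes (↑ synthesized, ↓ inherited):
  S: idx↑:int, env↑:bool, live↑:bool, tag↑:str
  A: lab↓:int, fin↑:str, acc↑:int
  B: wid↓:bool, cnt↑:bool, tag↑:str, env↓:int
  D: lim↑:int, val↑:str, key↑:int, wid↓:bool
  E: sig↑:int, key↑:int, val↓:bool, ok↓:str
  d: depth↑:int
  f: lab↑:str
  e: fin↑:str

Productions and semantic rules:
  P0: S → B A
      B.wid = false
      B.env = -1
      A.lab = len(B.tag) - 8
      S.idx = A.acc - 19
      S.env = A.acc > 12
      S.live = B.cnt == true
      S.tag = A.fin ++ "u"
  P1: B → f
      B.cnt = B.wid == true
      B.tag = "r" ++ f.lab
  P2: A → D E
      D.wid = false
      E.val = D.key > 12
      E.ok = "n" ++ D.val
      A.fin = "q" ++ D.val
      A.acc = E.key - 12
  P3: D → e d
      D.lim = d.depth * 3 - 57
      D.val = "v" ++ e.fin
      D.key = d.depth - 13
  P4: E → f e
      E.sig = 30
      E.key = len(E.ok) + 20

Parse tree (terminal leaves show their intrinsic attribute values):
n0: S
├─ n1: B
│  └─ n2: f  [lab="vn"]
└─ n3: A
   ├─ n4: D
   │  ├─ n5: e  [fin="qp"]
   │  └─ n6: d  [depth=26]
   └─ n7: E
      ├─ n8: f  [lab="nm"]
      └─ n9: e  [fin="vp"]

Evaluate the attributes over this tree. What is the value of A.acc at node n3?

12

1. n1.wid = false  [false]
2. n1.env = -1  [-1]
3. n2.lab = "vn"  [terminal]
4. n1.cnt = false  [B.wid == true]
5. n1.tag = "rvn"  ["r" ++ f.lab]
6. n3.lab = -5  [len(B.tag) - 8]
7. n4.wid = false  [false]
8. n5.fin = "qp"  [terminal]
9. n6.depth = 26  [terminal]
10. n4.lim = 21  [d.depth * 3 - 57]
11. n4.val = "vqp"  ["v" ++ e.fin]
12. n4.key = 13  [d.depth - 13]
13. n7.val = true  [D.key > 12]
14. n7.ok = "nvqp"  ["n" ++ D.val]
15. n8.lab = "nm"  [terminal]
16. n9.fin = "vp"  [terminal]
17. n7.sig = 30  [30]
18. n7.key = 24  [len(E.ok) + 20]
19. n3.fin = "qvqp"  ["q" ++ D.val]
20. n3.acc = 12  [E.key - 12]
21. n0.idx = -7  [A.acc - 19]
22. n0.env = false  [A.acc > 12]
23. n0.live = false  [B.cnt == true]
24. n0.tag = "qvqpu"  [A.fin ++ "u"]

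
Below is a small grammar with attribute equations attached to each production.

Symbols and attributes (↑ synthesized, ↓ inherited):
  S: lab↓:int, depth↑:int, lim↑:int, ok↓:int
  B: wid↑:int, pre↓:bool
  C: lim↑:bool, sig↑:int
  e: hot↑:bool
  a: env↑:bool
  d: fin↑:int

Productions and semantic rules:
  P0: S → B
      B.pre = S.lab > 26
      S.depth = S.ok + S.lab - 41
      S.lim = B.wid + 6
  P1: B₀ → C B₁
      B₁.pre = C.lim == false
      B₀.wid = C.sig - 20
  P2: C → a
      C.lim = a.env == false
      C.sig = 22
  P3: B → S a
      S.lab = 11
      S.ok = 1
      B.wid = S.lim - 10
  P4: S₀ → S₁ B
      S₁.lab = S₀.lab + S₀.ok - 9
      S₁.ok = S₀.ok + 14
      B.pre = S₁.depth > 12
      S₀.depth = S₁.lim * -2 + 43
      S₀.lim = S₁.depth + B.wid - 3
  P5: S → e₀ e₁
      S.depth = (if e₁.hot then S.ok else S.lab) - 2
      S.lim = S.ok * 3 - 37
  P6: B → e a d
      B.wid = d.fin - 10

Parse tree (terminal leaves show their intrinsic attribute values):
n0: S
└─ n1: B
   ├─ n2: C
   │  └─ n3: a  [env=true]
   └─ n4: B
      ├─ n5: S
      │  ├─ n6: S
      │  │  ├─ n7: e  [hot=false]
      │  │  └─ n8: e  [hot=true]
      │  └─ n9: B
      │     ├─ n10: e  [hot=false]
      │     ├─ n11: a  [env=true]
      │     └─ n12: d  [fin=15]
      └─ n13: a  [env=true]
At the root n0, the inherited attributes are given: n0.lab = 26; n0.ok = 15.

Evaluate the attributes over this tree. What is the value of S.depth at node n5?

1. n0.lab = 26  [given at root]
2. n0.ok = 15  [given at root]
3. n1.pre = false  [S.lab > 26]
4. n3.env = true  [terminal]
5. n2.lim = false  [a.env == false]
6. n2.sig = 22  [22]
7. n4.pre = true  [C.lim == false]
8. n5.lab = 11  [11]
9. n5.ok = 1  [1]
10. n6.lab = 3  [S₀.lab + S₀.ok - 9]
11. n6.ok = 15  [S₀.ok + 14]
12. n7.hot = false  [terminal]
13. n8.hot = true  [terminal]
14. n6.depth = 13  [(if e₁.hot then S.ok else S.lab) - 2]
15. n6.lim = 8  [S.ok * 3 - 37]
16. n9.pre = true  [S₁.depth > 12]
17. n10.hot = false  [terminal]
18. n11.env = true  [terminal]
19. n12.fin = 15  [terminal]
20. n9.wid = 5  [d.fin - 10]
21. n5.depth = 27  [S₁.lim * -2 + 43]
22. n5.lim = 15  [S₁.depth + B.wid - 3]
23. n13.env = true  [terminal]
24. n4.wid = 5  [S.lim - 10]
25. n1.wid = 2  [C.sig - 20]
26. n0.depth = 0  [S.ok + S.lab - 41]
27. n0.lim = 8  [B.wid + 6]

27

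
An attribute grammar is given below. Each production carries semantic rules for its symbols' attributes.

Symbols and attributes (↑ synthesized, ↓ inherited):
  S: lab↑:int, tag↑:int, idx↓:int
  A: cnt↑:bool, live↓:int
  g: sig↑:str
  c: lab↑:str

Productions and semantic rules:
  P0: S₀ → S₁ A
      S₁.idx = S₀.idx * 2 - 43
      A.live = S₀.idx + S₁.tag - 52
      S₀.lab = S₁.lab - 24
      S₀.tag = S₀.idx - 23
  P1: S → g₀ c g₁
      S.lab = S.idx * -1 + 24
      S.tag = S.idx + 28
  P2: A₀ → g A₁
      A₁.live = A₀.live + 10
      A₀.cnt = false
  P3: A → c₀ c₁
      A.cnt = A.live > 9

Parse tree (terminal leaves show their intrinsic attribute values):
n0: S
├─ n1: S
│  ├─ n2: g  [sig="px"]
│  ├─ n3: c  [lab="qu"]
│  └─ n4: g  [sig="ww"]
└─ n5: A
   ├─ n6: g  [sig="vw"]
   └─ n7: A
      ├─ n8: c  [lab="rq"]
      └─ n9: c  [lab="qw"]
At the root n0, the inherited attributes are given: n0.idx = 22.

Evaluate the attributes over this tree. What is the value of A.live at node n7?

9

1. n0.idx = 22  [given at root]
2. n1.idx = 1  [S₀.idx * 2 - 43]
3. n2.sig = "px"  [terminal]
4. n3.lab = "qu"  [terminal]
5. n4.sig = "ww"  [terminal]
6. n1.lab = 23  [S.idx * -1 + 24]
7. n1.tag = 29  [S.idx + 28]
8. n5.live = -1  [S₀.idx + S₁.tag - 52]
9. n6.sig = "vw"  [terminal]
10. n7.live = 9  [A₀.live + 10]
11. n8.lab = "rq"  [terminal]
12. n9.lab = "qw"  [terminal]
13. n7.cnt = false  [A.live > 9]
14. n5.cnt = false  [false]
15. n0.lab = -1  [S₁.lab - 24]
16. n0.tag = -1  [S₀.idx - 23]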